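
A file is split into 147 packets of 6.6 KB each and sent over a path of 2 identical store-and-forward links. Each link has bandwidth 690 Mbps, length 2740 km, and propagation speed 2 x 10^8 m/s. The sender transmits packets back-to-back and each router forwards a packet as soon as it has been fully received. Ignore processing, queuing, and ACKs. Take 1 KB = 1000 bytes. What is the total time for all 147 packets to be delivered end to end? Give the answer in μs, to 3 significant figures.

38700 μs

Per-hop transmission t_tx = L/R = 52800/690000000 = 76.5217 μs.
Per-hop propagation t_prop = 2740000/200000000 = 13700 μs.
Pipeline fill: first packet needs 2·t_tx to clear all hops; remaining 146 packets each add one t_tx.
Total = (2+147-1)·t_tx + 2·t_prop = 148·76.5217 + 2·13700 = 38700 μs.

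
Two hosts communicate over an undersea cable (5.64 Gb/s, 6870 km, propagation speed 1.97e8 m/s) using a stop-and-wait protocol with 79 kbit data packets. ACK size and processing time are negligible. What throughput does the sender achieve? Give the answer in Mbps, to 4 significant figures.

1.132 Mbps

t_tx = L/R = 79000/5640000000 = 1.40071e-05 s.
t_prop = 6870000/197000000 = 0.0348731 s; RTT = 0.0697462 s.
Cycle = t_tx + RTT = 0.0697602 s.
Throughput = L / cycle = 79000 / 0.0697602 = 1.132 Mbps.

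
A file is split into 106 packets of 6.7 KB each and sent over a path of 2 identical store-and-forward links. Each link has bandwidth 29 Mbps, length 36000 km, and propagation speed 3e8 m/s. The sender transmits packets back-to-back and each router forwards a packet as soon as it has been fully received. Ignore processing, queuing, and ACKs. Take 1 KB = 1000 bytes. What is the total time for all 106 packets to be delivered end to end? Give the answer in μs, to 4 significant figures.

437800 μs

Per-hop transmission t_tx = L/R = 53600/29000000 = 1848.28 μs.
Per-hop propagation t_prop = 36000000/300000000 = 120000 μs.
Pipeline fill: first packet needs 2·t_tx to clear all hops; remaining 105 packets each add one t_tx.
Total = (2+106-1)·t_tx + 2·t_prop = 107·1848.28 + 2·120000 = 437800 μs.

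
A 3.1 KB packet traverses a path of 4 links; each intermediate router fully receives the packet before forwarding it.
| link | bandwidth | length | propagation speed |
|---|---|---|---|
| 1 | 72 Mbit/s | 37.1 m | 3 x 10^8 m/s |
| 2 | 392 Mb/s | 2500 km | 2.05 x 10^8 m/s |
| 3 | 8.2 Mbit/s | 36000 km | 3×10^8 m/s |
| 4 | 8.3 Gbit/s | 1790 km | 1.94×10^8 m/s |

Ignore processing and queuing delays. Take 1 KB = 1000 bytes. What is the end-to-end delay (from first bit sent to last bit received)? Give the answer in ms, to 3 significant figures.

L = 24800 bits.
Transmission delays (L/R per hop): 0.344444, 0.0632653, 3.02439, 0.00298795 ms; sum = 3.43509 ms.
Propagation delays (d/s per hop): 0.000123667, 12.1951, 120, 9.2268 ms; sum = 141.422 ms.
End-to-end = 145 ms.

145 ms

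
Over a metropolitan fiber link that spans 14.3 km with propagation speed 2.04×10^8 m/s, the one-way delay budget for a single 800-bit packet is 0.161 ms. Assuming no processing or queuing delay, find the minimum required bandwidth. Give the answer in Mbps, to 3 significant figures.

Propagation delay = 14300 / 204000000 = 0.070098 ms.
Transmission budget = 0.161 − 0.070098 = 0.090902 ms.
R ≥ L / t_tx = 800 bits / 9.0902e-05 s = 8.80 Mbps.

8.80 Mbps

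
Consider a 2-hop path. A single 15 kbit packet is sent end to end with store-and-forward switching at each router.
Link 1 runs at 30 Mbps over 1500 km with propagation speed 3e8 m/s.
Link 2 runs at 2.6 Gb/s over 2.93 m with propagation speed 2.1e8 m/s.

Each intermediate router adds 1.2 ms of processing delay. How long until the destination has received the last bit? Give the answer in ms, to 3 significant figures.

L = 15000 bits.
Transmission delays (L/R per hop): 0.5, 0.00576923 ms; sum = 0.505769 ms.
Propagation delays (d/s per hop): 5, 1.39524e-05 ms; sum = 5.00001 ms.
Processing at 1 router(s): 1 × 1.2 ms = 1.2 ms.
End-to-end = 6.71 ms.

6.71 ms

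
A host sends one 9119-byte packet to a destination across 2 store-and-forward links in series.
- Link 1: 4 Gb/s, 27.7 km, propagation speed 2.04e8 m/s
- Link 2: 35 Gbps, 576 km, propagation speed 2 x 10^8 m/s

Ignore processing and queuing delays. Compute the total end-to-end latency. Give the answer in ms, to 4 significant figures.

L = 9119 × 8 = 72952 bits.
Transmission delays (L/R per hop): 0.018238, 0.00208434 ms; sum = 0.0203223 ms.
Propagation delays (d/s per hop): 0.135784, 2.88 ms; sum = 3.01578 ms.
End-to-end = 3.036 ms.

3.036 ms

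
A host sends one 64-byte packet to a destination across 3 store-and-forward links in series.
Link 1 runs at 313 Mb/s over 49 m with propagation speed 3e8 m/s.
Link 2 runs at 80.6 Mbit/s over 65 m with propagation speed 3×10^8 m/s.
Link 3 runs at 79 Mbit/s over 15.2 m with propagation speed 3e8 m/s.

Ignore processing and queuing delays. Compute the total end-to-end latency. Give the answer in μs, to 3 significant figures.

L = 64 × 8 = 512 bits.
Transmission delays (L/R per hop): 1.63578, 6.35236, 6.48101 μs; sum = 14.4692 μs.
Propagation delays (d/s per hop): 0.163333, 0.216667, 0.0506667 μs; sum = 0.430667 μs.
End-to-end = 14.9 μs.

14.9 μs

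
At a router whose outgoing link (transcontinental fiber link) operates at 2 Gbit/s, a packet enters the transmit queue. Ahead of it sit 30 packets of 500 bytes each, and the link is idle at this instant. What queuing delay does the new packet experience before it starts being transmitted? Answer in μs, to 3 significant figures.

Each queued packet: L/R = 4000/2000000000 = 2 μs.
30 queued → 60 μs.
Queuing delay = 60.0 μs.

60.0 μs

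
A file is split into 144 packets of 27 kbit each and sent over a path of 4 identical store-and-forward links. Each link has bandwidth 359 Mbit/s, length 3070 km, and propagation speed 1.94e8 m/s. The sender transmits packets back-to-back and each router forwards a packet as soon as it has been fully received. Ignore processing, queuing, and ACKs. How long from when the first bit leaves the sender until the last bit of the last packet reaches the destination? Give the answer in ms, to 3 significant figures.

Per-hop transmission t_tx = L/R = 27000/359000000 = 0.0752089 ms.
Per-hop propagation t_prop = 3070000/194000000 = 15.8247 ms.
Pipeline fill: first packet needs 4·t_tx to clear all hops; remaining 143 packets each add one t_tx.
Total = (4+144-1)·t_tx + 4·t_prop = 147·0.0752089 + 4·15.8247 = 74.4 ms.

74.4 ms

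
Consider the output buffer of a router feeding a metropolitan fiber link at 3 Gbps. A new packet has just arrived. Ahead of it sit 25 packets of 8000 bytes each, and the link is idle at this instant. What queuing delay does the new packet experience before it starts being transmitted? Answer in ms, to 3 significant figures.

0.533 ms

Each queued packet: L/R = 64000/3000000000 = 0.0213333 ms.
25 queued → 0.533333 ms.
Queuing delay = 0.533 ms.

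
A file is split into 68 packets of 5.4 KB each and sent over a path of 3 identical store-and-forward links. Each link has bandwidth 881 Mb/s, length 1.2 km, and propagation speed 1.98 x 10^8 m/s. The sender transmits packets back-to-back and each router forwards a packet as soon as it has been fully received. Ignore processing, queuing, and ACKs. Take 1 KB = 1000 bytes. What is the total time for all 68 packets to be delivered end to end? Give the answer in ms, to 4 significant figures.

Per-hop transmission t_tx = L/R = 43200/881000000 = 0.0490352 ms.
Per-hop propagation t_prop = 1200/198000000 = 0.00606061 ms.
Pipeline fill: first packet needs 3·t_tx to clear all hops; remaining 67 packets each add one t_tx.
Total = (3+68-1)·t_tx + 3·t_prop = 70·0.0490352 + 3·0.00606061 = 3.451 ms.

3.451 ms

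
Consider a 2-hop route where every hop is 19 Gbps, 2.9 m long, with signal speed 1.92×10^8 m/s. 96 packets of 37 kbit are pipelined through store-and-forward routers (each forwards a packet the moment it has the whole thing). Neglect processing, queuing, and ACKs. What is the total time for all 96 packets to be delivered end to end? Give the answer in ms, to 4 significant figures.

0.1889 ms

Per-hop transmission t_tx = L/R = 37000/19000000000 = 0.00194737 ms.
Per-hop propagation t_prop = 2.9/192000000 = 1.51042e-05 ms.
Pipeline fill: first packet needs 2·t_tx to clear all hops; remaining 95 packets each add one t_tx.
Total = (2+96-1)·t_tx + 2·t_prop = 97·0.00194737 + 2·1.51042e-05 = 0.1889 ms.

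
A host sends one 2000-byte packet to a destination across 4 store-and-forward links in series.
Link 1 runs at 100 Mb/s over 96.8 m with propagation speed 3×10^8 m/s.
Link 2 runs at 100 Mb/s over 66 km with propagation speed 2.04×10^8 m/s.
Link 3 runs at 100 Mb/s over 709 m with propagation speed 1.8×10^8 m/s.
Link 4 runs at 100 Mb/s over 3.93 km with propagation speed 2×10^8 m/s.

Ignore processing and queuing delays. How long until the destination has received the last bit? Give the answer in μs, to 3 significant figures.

987 μs

L = 2000 × 8 = 16000 bits.
Transmission delay per hop = L/R = 16000/100000000 = 160 μs; 4 hops → 640 μs.
Propagation delays (d/s per hop): 0.322667, 323.529, 3.93889, 19.65 μs; sum = 347.441 μs.
End-to-end = 987 μs.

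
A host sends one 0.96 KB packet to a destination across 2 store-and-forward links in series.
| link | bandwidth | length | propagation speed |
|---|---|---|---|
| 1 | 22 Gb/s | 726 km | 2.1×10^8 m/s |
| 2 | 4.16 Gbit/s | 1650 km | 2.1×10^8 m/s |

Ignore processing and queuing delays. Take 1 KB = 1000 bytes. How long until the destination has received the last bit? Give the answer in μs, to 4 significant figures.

L = 7680 bits.
Transmission delays (L/R per hop): 0.349091, 1.84615 μs; sum = 2.19524 μs.
Propagation delays (d/s per hop): 3457.14, 7857.14 μs; sum = 11314.3 μs.
End-to-end = 11320 μs.

11320 μs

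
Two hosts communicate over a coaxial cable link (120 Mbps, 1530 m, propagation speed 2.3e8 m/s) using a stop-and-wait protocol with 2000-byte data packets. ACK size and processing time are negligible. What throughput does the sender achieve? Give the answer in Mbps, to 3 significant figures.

109 Mbps

t_tx = L/R = 16000/120000000 = 0.000133333 s.
t_prop = 1530/2.3e+08 = 6.65217e-06 s; RTT = 1.33043e-05 s.
Cycle = t_tx + RTT = 0.000146638 s.
Throughput = L / cycle = 16000 / 0.000146638 = 109 Mbps.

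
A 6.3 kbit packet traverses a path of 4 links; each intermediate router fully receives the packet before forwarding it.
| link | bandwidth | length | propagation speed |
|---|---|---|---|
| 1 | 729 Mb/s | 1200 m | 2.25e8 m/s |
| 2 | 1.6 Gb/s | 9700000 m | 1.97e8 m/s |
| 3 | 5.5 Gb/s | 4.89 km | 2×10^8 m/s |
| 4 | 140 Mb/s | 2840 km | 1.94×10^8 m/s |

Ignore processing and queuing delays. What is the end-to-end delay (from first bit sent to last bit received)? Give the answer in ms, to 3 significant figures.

L = 6300 bits.
Transmission delays (L/R per hop): 0.00864198, 0.0039375, 0.00114545, 0.045 ms; sum = 0.0587249 ms.
Propagation delays (d/s per hop): 0.00533333, 49.2386, 0.02445, 14.6392 ms; sum = 63.9075 ms.
End-to-end = 64.0 ms.

64.0 ms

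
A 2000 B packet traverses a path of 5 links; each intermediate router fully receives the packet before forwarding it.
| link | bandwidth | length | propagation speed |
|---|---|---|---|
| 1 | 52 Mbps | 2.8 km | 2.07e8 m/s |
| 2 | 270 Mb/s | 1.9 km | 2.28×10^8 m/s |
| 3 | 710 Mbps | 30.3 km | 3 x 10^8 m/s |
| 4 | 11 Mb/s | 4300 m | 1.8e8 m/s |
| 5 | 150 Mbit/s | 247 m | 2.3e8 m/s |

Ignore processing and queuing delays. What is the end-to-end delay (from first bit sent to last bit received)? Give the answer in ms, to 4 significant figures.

L = 2000 × 8 = 16000 bits.
Transmission delays (L/R per hop): 0.307692, 0.0592593, 0.0225352, 1.45455, 0.106667 ms; sum = 1.9507 ms.
Propagation delays (d/s per hop): 0.0135266, 0.00833333, 0.101, 0.0238889, 0.00107391 ms; sum = 0.147823 ms.
End-to-end = 2.099 ms.

2.099 ms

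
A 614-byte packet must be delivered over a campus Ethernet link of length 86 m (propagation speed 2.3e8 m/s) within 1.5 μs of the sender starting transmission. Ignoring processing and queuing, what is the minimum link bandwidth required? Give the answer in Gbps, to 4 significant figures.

L = 4912 bits.
Propagation delay = 86 / 2.3e+08 = 0.373913 μs.
Transmission budget = 1.5 − 0.373913 = 1.12609 μs.
R ≥ L / t_tx = 4912 bits / 1.12609e-06 s = 4.362 Gbps.

4.362 Gbps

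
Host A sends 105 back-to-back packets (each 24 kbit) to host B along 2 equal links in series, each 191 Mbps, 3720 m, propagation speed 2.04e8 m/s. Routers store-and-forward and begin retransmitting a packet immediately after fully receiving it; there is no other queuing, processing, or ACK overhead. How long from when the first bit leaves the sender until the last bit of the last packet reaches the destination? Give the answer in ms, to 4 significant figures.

13.36 ms

Per-hop transmission t_tx = L/R = 24000/191000000 = 0.125654 ms.
Per-hop propagation t_prop = 3720/204000000 = 0.0182353 ms.
Pipeline fill: first packet needs 2·t_tx to clear all hops; remaining 104 packets each add one t_tx.
Total = (2+105-1)·t_tx + 2·t_prop = 106·0.125654 + 2·0.0182353 = 13.36 ms.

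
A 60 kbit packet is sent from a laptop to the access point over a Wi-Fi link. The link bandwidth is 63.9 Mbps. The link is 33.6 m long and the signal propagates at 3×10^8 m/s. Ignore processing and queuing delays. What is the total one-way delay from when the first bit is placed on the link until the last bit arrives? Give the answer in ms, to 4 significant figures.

L = 60000 bits.
Transmission delay = L/R = 60000 / 63900000 = 0.938967 ms.
Propagation delay = d/s = 33.6 m / 300000000 m/s = 0.000112 ms.
Total = 0.9391 ms.

0.9391 ms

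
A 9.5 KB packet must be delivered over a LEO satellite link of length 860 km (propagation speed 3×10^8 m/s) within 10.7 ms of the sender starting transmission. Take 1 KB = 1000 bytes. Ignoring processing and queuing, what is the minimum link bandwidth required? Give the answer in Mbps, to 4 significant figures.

9.702 Mbps

L = 76000 bits.
Propagation delay = 860000 / 300000000 = 2.86667 ms.
Transmission budget = 10.7 − 2.86667 = 7.83333 ms.
R ≥ L / t_tx = 76000 bits / 0.00783333 s = 9.702 Mbps.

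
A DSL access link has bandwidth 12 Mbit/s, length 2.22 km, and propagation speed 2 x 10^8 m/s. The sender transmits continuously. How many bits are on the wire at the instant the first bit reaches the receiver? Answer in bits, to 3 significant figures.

133 bits

Propagation delay = 2220 / 200000000 = 1.11e-05 s.
BDP = R × t_prop = 12000000 × 1.11e-05 = 133.2 bits.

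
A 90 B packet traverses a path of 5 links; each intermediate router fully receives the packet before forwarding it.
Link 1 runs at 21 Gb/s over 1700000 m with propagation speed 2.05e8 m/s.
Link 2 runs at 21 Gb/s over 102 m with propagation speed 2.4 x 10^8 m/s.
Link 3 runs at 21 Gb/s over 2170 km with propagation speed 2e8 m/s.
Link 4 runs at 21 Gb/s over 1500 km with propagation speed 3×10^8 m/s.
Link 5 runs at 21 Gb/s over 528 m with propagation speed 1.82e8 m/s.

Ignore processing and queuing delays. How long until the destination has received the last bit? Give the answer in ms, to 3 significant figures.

L = 90 × 8 = 720 bits.
Transmission delay per hop = L/R = 720/21000000000 = 3.42857e-05 ms; 5 hops → 0.000171429 ms.
Propagation delays (d/s per hop): 8.29268, 0.000425, 10.85, 5, 0.0029011 ms; sum = 24.146 ms.
End-to-end = 24.1 ms.

24.1 ms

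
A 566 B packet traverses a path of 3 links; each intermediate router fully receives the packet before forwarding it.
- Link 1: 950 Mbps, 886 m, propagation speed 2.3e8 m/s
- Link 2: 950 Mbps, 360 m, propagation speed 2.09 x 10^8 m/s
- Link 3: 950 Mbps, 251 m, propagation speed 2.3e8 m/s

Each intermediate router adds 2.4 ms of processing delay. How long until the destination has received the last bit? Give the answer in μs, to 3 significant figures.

L = 566 × 8 = 4528 bits.
Transmission delay per hop = L/R = 4528/950000000 = 4.76632 μs; 3 hops → 14.2989 μs.
Propagation delays (d/s per hop): 3.85217, 1.72249, 1.0913 μs; sum = 6.66597 μs.
Processing at 2 router(s): 2 × 2.4 ms = 4800 μs.
End-to-end = 4820 μs.

4820 μs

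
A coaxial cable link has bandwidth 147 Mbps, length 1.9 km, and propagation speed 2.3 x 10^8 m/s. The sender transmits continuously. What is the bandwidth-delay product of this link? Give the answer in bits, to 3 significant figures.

1210 bits

Propagation delay = 1900 / 2.3e+08 = 8.26087e-06 s.
BDP = R × t_prop = 147000000 × 8.26087e-06 = 1214.35 bits.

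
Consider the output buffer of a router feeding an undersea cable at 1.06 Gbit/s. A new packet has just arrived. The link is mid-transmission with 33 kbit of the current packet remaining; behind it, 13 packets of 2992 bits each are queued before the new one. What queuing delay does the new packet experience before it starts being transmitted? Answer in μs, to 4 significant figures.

Each queued packet: L/R = 2992/1060000000 = 2.82264 μs.
13 queued → 36.6943 μs.
Plus remaining 33000 bits of current packet: 31.1321 μs.
Queuing delay = 67.83 μs.

67.83 μs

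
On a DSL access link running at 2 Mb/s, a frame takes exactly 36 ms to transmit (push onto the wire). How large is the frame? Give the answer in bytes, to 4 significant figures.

L = R × t_tx = 2000000 b/s × 0.036 s = 72000 bits.
In bytes: 72000 / 8 = 9000 bytes.

9000 bytes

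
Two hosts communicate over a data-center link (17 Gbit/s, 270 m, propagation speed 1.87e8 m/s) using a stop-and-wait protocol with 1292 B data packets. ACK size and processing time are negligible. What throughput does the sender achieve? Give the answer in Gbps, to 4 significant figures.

2.957 Gbps

t_tx = L/R = 10336/17000000000 = 6.08e-07 s.
t_prop = 270/187000000 = 1.44385e-06 s; RTT = 2.8877e-06 s.
Cycle = t_tx + RTT = 3.4957e-06 s.
Throughput = L / cycle = 10336 / 3.4957e-06 = 2.957 Gbps.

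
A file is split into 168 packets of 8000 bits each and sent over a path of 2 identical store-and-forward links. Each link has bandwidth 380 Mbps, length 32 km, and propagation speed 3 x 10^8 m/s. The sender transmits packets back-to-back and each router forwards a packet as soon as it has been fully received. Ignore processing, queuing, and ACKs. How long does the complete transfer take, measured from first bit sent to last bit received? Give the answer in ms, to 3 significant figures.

3.77 ms

Per-hop transmission t_tx = L/R = 8000/380000000 = 0.0210526 ms.
Per-hop propagation t_prop = 32000/300000000 = 0.106667 ms.
Pipeline fill: first packet needs 2·t_tx to clear all hops; remaining 167 packets each add one t_tx.
Total = (2+168-1)·t_tx + 2·t_prop = 169·0.0210526 + 2·0.106667 = 3.77 ms.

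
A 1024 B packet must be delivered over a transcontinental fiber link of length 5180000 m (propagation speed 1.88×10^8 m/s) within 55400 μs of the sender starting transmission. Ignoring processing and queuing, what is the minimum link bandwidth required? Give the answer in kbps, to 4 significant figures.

294.2 kbps

L = 8192 bits.
Propagation delay = 5180000 / 188000000 = 27553.2 μs.
Transmission budget = 55400 − 27553.2 = 27846.8 μs.
R ≥ L / t_tx = 8192 bits / 0.0278468 s = 294.2 kbps.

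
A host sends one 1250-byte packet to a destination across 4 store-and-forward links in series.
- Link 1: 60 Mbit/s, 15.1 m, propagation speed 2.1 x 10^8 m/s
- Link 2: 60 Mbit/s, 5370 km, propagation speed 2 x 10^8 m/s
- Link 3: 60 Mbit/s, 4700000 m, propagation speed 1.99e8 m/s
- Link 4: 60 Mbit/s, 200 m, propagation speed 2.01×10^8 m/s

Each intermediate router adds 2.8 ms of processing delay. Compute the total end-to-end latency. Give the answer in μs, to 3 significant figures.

59500 μs

L = 1250 × 8 = 10000 bits.
Transmission delay per hop = L/R = 10000/60000000 = 166.667 μs; 4 hops → 666.667 μs.
Propagation delays (d/s per hop): 0.0719048, 26850, 23618.1, 0.995025 μs; sum = 50469.2 μs.
Processing at 3 router(s): 3 × 2.8 ms = 8400 μs.
End-to-end = 59500 μs.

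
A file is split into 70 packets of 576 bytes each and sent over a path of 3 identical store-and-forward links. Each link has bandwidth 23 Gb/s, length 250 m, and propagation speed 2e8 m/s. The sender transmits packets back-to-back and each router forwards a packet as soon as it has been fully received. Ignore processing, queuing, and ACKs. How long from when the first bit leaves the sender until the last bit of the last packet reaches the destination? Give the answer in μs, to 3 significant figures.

Per-hop transmission t_tx = L/R = 4608/23000000000 = 0.200348 μs.
Per-hop propagation t_prop = 250/200000000 = 1.25 μs.
Pipeline fill: first packet needs 3·t_tx to clear all hops; remaining 69 packets each add one t_tx.
Total = (3+70-1)·t_tx + 3·t_prop = 72·0.200348 + 3·1.25 = 18.2 μs.

18.2 μs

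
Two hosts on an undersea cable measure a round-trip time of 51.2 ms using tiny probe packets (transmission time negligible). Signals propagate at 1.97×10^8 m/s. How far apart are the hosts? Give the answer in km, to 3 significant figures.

One-way propagation = RTT/2 = 25.6 ms.
d = s × t = 197000000 × 0.0256 = 5040 km.

5040 km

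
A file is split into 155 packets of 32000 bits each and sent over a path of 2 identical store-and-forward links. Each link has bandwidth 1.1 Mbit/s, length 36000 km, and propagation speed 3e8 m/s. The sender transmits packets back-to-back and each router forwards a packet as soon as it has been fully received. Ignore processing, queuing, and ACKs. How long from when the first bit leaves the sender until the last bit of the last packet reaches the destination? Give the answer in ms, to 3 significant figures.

4780 ms

Per-hop transmission t_tx = L/R = 32000/1100000 = 29.0909 ms.
Per-hop propagation t_prop = 36000000/300000000 = 120 ms.
Pipeline fill: first packet needs 2·t_tx to clear all hops; remaining 154 packets each add one t_tx.
Total = (2+155-1)·t_tx + 2·t_prop = 156·29.0909 + 2·120 = 4780 ms.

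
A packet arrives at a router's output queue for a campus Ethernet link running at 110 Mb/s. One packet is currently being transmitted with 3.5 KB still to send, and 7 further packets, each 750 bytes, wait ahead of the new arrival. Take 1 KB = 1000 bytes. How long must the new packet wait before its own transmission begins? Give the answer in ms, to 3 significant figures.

Each queued packet: L/R = 6000/110000000 = 0.0545455 ms.
7 queued → 0.381818 ms.
Plus remaining 28000 bits of current packet: 0.254545 ms.
Queuing delay = 0.636 ms.

0.636 ms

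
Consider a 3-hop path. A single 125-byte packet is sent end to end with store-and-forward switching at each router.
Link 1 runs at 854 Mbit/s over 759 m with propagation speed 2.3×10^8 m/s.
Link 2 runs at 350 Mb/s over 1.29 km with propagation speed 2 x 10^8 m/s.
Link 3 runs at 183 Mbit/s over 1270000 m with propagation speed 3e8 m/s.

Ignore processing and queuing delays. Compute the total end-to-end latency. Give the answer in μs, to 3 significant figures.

4250 μs

L = 125 × 8 = 1000 bits.
Transmission delays (L/R per hop): 1.17096, 2.85714, 5.46448 μs; sum = 9.49258 μs.
Propagation delays (d/s per hop): 3.3, 6.45, 4233.33 μs; sum = 4243.08 μs.
End-to-end = 4250 μs.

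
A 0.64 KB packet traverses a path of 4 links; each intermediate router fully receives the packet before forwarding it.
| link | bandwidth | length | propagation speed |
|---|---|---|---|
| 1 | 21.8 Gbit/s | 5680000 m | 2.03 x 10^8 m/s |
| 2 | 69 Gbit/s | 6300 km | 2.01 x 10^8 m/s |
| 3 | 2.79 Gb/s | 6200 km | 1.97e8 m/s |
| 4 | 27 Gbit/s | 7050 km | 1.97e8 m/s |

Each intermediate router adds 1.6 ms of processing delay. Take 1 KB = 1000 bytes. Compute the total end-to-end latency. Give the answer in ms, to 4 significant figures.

L = 5120 bits.
Transmission delays (L/R per hop): 0.000234862, 7.42029e-05, 0.00183513, 0.00018963 ms; sum = 0.00233382 ms.
Propagation delays (d/s per hop): 27.9803, 31.3433, 31.4721, 35.7868 ms; sum = 126.582 ms.
Processing at 3 router(s): 3 × 1.6 ms = 4.8 ms.
End-to-end = 131.4 ms.

131.4 ms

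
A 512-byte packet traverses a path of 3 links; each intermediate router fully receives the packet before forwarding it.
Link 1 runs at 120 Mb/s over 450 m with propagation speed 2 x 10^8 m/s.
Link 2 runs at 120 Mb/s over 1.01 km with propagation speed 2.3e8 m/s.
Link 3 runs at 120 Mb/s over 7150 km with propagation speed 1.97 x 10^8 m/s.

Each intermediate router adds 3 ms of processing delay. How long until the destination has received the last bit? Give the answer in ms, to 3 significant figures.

L = 512 × 8 = 4096 bits.
Transmission delay per hop = L/R = 4096/120000000 = 0.0341333 ms; 3 hops → 0.1024 ms.
Propagation delays (d/s per hop): 0.00225, 0.0043913, 36.2944 ms; sum = 36.3011 ms.
Processing at 2 router(s): 2 × 3 ms = 6 ms.
End-to-end = 42.4 ms.

42.4 ms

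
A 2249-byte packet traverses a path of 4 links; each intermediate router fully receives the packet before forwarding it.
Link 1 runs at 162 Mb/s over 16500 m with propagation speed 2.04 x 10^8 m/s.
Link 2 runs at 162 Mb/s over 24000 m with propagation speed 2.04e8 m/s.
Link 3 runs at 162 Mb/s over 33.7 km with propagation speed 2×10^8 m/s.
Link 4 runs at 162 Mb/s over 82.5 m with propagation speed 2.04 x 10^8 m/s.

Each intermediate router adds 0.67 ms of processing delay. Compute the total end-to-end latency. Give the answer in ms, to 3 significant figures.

2.82 ms

L = 2249 × 8 = 17992 bits.
Transmission delay per hop = L/R = 17992/162000000 = 0.111062 ms; 4 hops → 0.444247 ms.
Propagation delays (d/s per hop): 0.0808824, 0.117647, 0.1685, 0.000404412 ms; sum = 0.367434 ms.
Processing at 3 router(s): 3 × 0.67 ms = 2.01 ms.
End-to-end = 2.82 ms.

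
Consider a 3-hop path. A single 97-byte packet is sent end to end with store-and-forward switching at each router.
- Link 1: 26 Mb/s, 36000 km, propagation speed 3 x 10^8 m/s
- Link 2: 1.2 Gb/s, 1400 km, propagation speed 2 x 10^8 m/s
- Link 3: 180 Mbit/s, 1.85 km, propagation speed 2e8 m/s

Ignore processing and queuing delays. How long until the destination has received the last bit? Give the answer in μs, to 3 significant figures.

127000 μs

L = 97 × 8 = 776 bits.
Transmission delays (L/R per hop): 29.8462, 0.646667, 4.31111 μs; sum = 34.8039 μs.
Propagation delays (d/s per hop): 120000, 7000, 9.25 μs; sum = 127009 μs.
End-to-end = 127000 μs.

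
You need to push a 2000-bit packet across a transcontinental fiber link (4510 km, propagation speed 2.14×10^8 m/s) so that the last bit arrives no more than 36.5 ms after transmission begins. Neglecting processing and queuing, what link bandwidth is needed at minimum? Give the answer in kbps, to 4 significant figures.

129.7 kbps

Propagation delay = 4510000 / 214000000 = 21.0748 ms.
Transmission budget = 36.5 − 21.0748 = 15.4252 ms.
R ≥ L / t_tx = 2000 bits / 0.0154252 s = 129.7 kbps.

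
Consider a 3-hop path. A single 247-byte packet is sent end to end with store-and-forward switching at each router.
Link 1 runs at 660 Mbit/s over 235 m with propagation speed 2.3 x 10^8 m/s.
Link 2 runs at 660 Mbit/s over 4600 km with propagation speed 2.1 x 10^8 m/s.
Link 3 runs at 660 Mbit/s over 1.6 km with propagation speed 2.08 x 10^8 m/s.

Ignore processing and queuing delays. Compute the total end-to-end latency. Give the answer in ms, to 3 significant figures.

L = 247 × 8 = 1976 bits.
Transmission delay per hop = L/R = 1976/660000000 = 0.00299394 ms; 3 hops → 0.00898182 ms.
Propagation delays (d/s per hop): 0.00102174, 21.9048, 0.00769231 ms; sum = 21.9135 ms.
End-to-end = 21.9 ms.

21.9 ms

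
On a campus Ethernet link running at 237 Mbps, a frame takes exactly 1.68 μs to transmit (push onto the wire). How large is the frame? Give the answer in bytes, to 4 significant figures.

49.77 bytes

L = R × t_tx = 237000000 b/s × 1.68e-06 s = 398.16 bits.
In bytes: 398.16 / 8 = 49.77 bytes.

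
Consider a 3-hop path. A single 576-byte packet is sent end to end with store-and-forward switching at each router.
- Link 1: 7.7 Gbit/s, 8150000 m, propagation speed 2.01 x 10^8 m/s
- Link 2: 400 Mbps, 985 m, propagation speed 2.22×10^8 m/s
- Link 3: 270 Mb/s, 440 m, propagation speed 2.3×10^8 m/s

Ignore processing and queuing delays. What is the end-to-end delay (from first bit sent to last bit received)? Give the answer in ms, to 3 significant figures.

40.6 ms

L = 576 × 8 = 4608 bits.
Transmission delays (L/R per hop): 0.000598442, 0.01152, 0.0170667 ms; sum = 0.0291851 ms.
Propagation delays (d/s per hop): 40.5473, 0.00443694, 0.00191304 ms; sum = 40.5536 ms.
End-to-end = 40.6 ms.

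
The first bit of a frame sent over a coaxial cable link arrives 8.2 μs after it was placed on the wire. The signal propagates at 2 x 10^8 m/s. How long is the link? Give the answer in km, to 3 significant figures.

1.64 km

d = s × t_prop = 200000000 × 8.2e-06 = 1.64 km.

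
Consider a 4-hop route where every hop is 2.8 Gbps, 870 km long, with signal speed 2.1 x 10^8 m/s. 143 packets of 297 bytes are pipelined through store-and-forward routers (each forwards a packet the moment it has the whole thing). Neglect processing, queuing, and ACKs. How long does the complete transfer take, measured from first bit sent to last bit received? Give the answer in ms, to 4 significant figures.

16.70 ms

Per-hop transmission t_tx = L/R = 2376/2800000000 = 0.000848571 ms.
Per-hop propagation t_prop = 870000/210000000 = 4.14286 ms.
Pipeline fill: first packet needs 4·t_tx to clear all hops; remaining 142 packets each add one t_tx.
Total = (4+143-1)·t_tx + 4·t_prop = 146·0.000848571 + 4·4.14286 = 16.70 ms.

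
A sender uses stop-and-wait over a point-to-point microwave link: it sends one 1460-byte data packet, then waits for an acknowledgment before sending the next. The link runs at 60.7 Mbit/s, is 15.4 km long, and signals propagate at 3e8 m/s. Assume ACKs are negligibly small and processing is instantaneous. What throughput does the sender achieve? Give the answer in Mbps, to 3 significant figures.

39.6 Mbps

t_tx = L/R = 11680/60700000 = 0.000192422 s.
t_prop = 15400/300000000 = 5.13333e-05 s; RTT = 0.000102667 s.
Cycle = t_tx + RTT = 0.000295088 s.
Throughput = L / cycle = 11680 / 0.000295088 = 39.6 Mbps.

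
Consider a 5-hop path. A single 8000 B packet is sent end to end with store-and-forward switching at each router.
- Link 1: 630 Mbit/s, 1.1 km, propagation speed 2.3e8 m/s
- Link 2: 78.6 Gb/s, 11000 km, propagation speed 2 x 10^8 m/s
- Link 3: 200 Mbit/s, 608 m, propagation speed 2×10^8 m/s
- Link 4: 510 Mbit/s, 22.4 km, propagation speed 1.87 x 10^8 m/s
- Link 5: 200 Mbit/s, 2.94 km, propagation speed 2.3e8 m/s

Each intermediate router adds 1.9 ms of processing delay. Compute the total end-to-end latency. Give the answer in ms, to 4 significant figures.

63.61 ms

L = 8000 × 8 = 64000 bits.
Transmission delays (L/R per hop): 0.101587, 0.000814249, 0.32, 0.12549, 0.32 ms; sum = 0.867892 ms.
Propagation delays (d/s per hop): 0.00478261, 55, 0.00304, 0.119786, 0.0127826 ms; sum = 55.1404 ms.
Processing at 4 router(s): 4 × 1.9 ms = 7.6 ms.
End-to-end = 63.61 ms.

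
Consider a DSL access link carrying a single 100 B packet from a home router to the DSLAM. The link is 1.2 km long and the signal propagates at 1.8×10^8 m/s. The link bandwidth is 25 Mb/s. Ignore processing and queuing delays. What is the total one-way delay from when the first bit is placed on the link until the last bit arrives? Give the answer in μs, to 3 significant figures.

L = 100 × 8 = 800 bits.
Transmission delay = L/R = 800 / 25000000 = 32 μs.
Propagation delay = d/s = 1200 m / 180000000 m/s = 6.66667 μs.
Total = 38.7 μs.

38.7 μs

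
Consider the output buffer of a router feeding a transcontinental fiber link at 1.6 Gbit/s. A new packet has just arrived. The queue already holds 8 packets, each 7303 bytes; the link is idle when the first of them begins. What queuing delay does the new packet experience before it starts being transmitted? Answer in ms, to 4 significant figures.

Each queued packet: L/R = 58424/1600000000 = 0.036515 ms.
8 queued → 0.29212 ms.
Queuing delay = 0.2921 ms.

0.2921 ms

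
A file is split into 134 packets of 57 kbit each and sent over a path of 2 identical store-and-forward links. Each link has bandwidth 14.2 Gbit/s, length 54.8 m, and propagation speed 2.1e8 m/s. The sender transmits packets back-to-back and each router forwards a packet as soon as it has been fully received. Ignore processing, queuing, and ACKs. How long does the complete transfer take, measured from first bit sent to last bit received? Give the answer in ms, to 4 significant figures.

0.5424 ms

Per-hop transmission t_tx = L/R = 57000/14200000000 = 0.00401408 ms.
Per-hop propagation t_prop = 54.8/210000000 = 0.000260952 ms.
Pipeline fill: first packet needs 2·t_tx to clear all hops; remaining 133 packets each add one t_tx.
Total = (2+134-1)·t_tx + 2·t_prop = 135·0.00401408 + 2·0.000260952 = 0.5424 ms.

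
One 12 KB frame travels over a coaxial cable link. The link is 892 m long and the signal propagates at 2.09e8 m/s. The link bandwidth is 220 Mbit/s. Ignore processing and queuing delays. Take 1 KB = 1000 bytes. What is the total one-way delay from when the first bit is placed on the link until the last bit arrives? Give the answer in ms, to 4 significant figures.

L = 96000 bits.
Transmission delay = L/R = 96000 / 220000000 = 0.436364 ms.
Propagation delay = d/s = 892 m / 209000000 m/s = 0.00426794 ms.
Total = 0.4406 ms.

0.4406 ms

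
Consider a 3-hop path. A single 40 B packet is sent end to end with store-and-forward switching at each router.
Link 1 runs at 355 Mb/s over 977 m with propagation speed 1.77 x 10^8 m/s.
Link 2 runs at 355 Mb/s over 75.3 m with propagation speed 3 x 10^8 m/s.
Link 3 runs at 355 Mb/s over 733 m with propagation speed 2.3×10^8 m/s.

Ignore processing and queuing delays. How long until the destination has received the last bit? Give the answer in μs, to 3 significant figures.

L = 40 × 8 = 320 bits.
Transmission delay per hop = L/R = 320/355000000 = 0.901408 μs; 3 hops → 2.70423 μs.
Propagation delays (d/s per hop): 5.51977, 0.251, 3.18696 μs; sum = 8.95773 μs.
End-to-end = 11.7 μs.

11.7 μs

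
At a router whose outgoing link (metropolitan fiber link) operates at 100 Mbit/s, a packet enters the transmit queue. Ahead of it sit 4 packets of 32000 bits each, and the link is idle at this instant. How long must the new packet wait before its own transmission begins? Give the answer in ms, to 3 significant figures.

1.28 ms

Each queued packet: L/R = 32000/100000000 = 0.32 ms.
4 queued → 1.28 ms.
Queuing delay = 1.28 ms.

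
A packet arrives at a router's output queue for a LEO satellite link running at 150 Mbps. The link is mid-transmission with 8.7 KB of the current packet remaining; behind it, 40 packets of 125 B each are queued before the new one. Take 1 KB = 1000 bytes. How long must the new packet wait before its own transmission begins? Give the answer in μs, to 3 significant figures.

Each queued packet: L/R = 1000/150000000 = 6.66667 μs.
40 queued → 266.667 μs.
Plus remaining 69600 bits of current packet: 464 μs.
Queuing delay = 731 μs.

731 μs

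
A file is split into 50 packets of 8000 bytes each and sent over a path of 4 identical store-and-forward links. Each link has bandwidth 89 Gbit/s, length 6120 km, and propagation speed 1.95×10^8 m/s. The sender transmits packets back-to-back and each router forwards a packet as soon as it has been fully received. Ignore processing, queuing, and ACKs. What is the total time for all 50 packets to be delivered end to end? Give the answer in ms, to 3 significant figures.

Per-hop transmission t_tx = L/R = 64000/89000000000 = 0.000719101 ms.
Per-hop propagation t_prop = 6120000/195000000 = 31.3846 ms.
Pipeline fill: first packet needs 4·t_tx to clear all hops; remaining 49 packets each add one t_tx.
Total = (4+50-1)·t_tx + 4·t_prop = 53·0.000719101 + 4·31.3846 = 126 ms.

126 ms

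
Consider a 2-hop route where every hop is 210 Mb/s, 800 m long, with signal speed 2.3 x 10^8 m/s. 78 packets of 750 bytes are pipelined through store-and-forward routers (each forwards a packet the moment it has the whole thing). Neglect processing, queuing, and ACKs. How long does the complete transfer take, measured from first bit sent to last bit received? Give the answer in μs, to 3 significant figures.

Per-hop transmission t_tx = L/R = 6000/210000000 = 28.5714 μs.
Per-hop propagation t_prop = 800/2.3e+08 = 3.47826 μs.
Pipeline fill: first packet needs 2·t_tx to clear all hops; remaining 77 packets each add one t_tx.
Total = (2+78-1)·t_tx + 2·t_prop = 79·28.5714 + 2·3.47826 = 2260 μs.

2260 μs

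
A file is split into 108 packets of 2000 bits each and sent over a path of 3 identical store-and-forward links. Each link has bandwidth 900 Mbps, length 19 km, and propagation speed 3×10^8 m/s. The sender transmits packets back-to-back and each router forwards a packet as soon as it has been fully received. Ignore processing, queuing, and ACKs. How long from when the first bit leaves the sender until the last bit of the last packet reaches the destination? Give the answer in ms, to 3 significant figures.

Per-hop transmission t_tx = L/R = 2000/900000000 = 0.00222222 ms.
Per-hop propagation t_prop = 19000/300000000 = 0.0633333 ms.
Pipeline fill: first packet needs 3·t_tx to clear all hops; remaining 107 packets each add one t_tx.
Total = (3+108-1)·t_tx + 3·t_prop = 110·0.00222222 + 3·0.0633333 = 0.434 ms.

0.434 ms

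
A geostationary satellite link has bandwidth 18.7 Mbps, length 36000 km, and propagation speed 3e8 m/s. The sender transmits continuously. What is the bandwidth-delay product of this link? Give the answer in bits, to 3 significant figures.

Propagation delay = 36000000 / 300000000 = 0.12 s.
BDP = R × t_prop = 18700000 × 0.12 = 2244000 bits.

2240000 bits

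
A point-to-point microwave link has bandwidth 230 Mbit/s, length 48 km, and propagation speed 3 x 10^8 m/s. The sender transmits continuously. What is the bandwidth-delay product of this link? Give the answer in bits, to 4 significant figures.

Propagation delay = 48000 / 300000000 = 0.00016 s.
BDP = R × t_prop = 230000000 × 0.00016 = 36800 bits.

36800 bits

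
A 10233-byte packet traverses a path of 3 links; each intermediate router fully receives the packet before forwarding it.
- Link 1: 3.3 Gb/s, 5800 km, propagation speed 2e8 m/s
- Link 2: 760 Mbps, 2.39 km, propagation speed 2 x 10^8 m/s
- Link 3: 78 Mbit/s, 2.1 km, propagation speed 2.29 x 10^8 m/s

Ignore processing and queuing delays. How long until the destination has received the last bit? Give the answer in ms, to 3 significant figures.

L = 10233 × 8 = 81864 bits.
Transmission delays (L/R per hop): 0.0248073, 0.107716, 1.04954 ms; sum = 1.18206 ms.
Propagation delays (d/s per hop): 29, 0.01195, 0.00917031 ms; sum = 29.0211 ms.
End-to-end = 30.2 ms.

30.2 ms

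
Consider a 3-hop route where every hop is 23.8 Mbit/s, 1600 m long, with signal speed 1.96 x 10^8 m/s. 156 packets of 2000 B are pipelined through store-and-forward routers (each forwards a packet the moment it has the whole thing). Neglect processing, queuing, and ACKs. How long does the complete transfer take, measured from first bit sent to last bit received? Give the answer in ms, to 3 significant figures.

106 ms

Per-hop transmission t_tx = L/R = 16000/23800000 = 0.672269 ms.
Per-hop propagation t_prop = 1600/196000000 = 0.00816327 ms.
Pipeline fill: first packet needs 3·t_tx to clear all hops; remaining 155 packets each add one t_tx.
Total = (3+156-1)·t_tx + 3·t_prop = 158·0.672269 + 3·0.00816327 = 106 ms.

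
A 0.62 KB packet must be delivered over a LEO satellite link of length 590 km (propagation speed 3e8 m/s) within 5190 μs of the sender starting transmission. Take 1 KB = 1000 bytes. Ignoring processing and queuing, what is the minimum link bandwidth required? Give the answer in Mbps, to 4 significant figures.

L = 4960 bits.
Propagation delay = 590000 / 300000000 = 1966.67 μs.
Transmission budget = 5190 − 1966.67 = 3223.33 μs.
R ≥ L / t_tx = 4960 bits / 0.00322333 s = 1.539 Mbps.

1.539 Mbps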